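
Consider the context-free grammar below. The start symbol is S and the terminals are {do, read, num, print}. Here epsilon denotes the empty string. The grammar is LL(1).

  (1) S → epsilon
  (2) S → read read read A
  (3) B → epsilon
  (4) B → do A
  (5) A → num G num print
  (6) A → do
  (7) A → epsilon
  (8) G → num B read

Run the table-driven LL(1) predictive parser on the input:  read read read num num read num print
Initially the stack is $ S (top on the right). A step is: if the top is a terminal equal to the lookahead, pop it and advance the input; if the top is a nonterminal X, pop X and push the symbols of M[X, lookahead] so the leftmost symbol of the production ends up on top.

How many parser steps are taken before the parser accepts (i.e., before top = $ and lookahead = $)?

step 1: stack=$ S  input=read read read num num read num print $  — expand S → read read read A
step 2: stack=$ A read read read  input=read read read num num read num print $  — match read
step 3: stack=$ A read read  input=read read num num read num print $  — match read
step 4: stack=$ A read  input=read num num read num print $  — match read
step 5: stack=$ A  input=num num read num print $  — expand A → num G num print
step 6: stack=$ print num G num  input=num num read num print $  — match num
step 7: stack=$ print num G  input=num read num print $  — expand G → num B read
step 8: stack=$ print num read B num  input=num read num print $  — match num
step 9: stack=$ print num read B  input=read num print $  — expand B → epsilon
step 10: stack=$ print num read  input=read num print $  — match read
step 11: stack=$ print num  input=num print $  — match num
step 12: stack=$ print  input=print $  — match print
Accept reached after 12 steps.

12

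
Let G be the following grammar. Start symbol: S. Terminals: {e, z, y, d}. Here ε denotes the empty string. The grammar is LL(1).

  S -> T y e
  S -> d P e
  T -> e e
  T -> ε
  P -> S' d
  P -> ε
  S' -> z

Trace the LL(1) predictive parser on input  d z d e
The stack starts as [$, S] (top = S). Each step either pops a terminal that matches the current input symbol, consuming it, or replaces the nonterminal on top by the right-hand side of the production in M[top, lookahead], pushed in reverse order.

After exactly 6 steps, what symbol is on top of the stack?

     Stack     Input      Action
  1  $ S       d z d e $  expand S -> d P e
  2  $ e P d   d z d e $  match d
  3  $ e P     z d e $    expand P -> S' d
  4  $ e d S'  z d e $    expand S' -> z
  5  $ e d z   z d e $    match z
  6  $ e d     d e $      match d
Stack after step 6: $ e (top = e).

e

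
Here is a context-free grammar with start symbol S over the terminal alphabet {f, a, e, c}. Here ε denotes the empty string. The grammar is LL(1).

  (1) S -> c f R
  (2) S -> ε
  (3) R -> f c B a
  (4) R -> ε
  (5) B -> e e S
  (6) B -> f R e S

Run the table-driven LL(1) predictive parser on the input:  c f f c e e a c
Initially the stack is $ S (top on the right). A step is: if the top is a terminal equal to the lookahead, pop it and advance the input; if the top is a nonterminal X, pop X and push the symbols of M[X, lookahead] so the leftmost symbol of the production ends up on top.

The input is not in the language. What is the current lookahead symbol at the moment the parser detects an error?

      Stack      Input              Action
   1  $ S        c f f c e e a c $  expand S -> c f R
   2  $ R f c    c f f c e e a c $  match c
   3  $ R f      f f c e e a c $    match f
   4  $ R        f c e e a c $      expand R -> f c B a
   5  $ a B c f  f c e e a c $      match f
   6  $ a B c    c e e a c $        match c
   7  $ a B      e e a c $          expand B -> e e S
   8  $ a S e e  e e a c $          match e
   9  $ a S e    e a c $            match e
  10  $ a S      a c $              expand S -> ε
  11  $ a        a c $              match a
  12  $          c $                error: stack empty but input remains

c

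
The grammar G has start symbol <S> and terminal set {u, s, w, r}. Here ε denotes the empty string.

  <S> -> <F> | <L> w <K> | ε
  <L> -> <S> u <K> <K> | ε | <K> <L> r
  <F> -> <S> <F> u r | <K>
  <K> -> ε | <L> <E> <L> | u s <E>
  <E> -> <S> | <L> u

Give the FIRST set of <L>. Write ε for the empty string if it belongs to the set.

{ε, r, u, w}

FIRST(<S>) = {ε, r, u, w}  (via <F>, <L> w <K>)
FIRST(<L>) = {ε, r, u, w}  (via <S> u <K> <K>, <K> <L> r)
FIRST(<E>) = {ε, r, u, w}  (via <S>, <L> u)
FIRST(<K>) = {ε, r, u, w}  (via <L> <E> <L>)
FIRST(<F>) = {ε, r, u, w}  (via <S> <F> u r, <K>)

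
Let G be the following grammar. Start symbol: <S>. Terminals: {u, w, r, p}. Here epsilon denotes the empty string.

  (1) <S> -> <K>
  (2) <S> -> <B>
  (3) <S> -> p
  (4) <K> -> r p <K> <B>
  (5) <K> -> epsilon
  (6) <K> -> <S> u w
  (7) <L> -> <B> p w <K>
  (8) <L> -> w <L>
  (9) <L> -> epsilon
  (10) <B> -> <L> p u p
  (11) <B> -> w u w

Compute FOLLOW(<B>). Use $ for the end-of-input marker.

FIRST(<S>) = {epsilon, p, r, u, w}  (via <K>, <B>)
FIRST(<K>) = {epsilon, p, r, u, w}  (via <S> u w)
FIRST(<L>) = {epsilon, p, w}  (via <B> p w <K>)
FIRST(<B>) = {p, w}  (via <L> p u p)
FOLLOW(<S>) includes $ since <S> is the start symbol.
FOLLOW(<S>): in <K>-><S> u w, <S> is followed by u w with FIRST {u}. Thus FOLLOW(<S>) = {$, u}.
FOLLOW(<L>): in <L>->w <L>, the suffix after <L> is empty (adds nothing new); in <B>-><L> p u p, <L> is followed by p u p with FIRST {p}. Thus FOLLOW(<L>) = {p}.
FOLLOW(<K>): in <S>-><K>, the suffix after <K> is empty, so FOLLOW(<K>) ⊇ FOLLOW(<S>) = {$, u}; in <K>->r p <K> <B>, <K> is followed by <B> with FIRST {p, w}; in <L>-><B> p w <K>, the suffix after <K> is empty, so FOLLOW(<K>) ⊇ FOLLOW(<L>) = {p}. Thus FOLLOW(<K>) = {$, p, u, w}.
FOLLOW(<B>): in <S>-><B>, the suffix after <B> is empty, so FOLLOW(<B>) ⊇ FOLLOW(<S>) = {$, u}; in <K>->r p <K> <B>, the suffix after <B> is empty, so FOLLOW(<B>) ⊇ FOLLOW(<K>) = {$, p, u, w}; in <L>-><B> p w <K>, <B> is followed by p w <K> with FIRST {p}. Thus FOLLOW(<B>) = {$, p, u, w}.

{$, p, u, w}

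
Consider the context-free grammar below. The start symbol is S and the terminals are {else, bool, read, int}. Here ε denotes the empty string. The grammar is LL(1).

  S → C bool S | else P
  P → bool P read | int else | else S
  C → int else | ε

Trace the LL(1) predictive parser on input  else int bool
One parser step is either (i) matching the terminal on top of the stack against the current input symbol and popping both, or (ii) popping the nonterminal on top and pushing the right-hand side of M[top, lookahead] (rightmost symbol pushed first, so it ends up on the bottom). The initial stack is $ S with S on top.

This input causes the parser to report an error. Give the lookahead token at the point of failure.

bool

     Stack       Input            Action
  1  $ S         else int bool $  expand S → else P
  2  $ P else    else int bool $  match else
  3  $ P         int bool $       expand P → int else
  4  $ else int  int bool $       match int
  5  $ else      bool $           error: top is terminal else but lookahead is bool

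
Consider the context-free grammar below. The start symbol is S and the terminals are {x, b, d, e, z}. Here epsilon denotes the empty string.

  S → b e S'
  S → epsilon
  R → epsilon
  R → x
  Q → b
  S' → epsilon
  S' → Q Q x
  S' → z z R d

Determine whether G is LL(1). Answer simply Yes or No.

Yes

FIRST(S) = {epsilon, b}
FIRST(R) = {epsilon, x}
FIRST(Q) = {b}
FIRST(S') = {epsilon, b, z}
FOLLOW(S) = {$}
FOLLOW(R) = {d}
FOLLOW(Q) = {b, x}
FOLLOW(S') = {$}
Each cell of M receives at most one production.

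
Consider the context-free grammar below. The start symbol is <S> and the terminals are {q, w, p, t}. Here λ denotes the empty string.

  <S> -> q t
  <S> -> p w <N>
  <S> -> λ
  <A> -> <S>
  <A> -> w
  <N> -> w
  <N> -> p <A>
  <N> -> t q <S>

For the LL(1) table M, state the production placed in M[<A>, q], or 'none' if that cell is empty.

FIRST(<S>): from <S>->q t we get {q}; from <S>->p w <N> we get {p}; from <S>->λ we get {λ}. So FIRST(<S>) = {λ, p, q}.
FIRST(<N>): from <N>->w we get {w}; from <N>->p <A> we get {p}; from <N>->t q <S> we get {t}. So FIRST(<N>) = {p, t, w}.
FIRST(<A>): from <A>-><S> we get {λ, p, q}; from <A>->w we get {w}. So FIRST(<A>) = {λ, p, q, w}.
FOLLOW(<S>) includes $ since <S> is the start symbol.
FOLLOW(<N>): in <S>->p w <N>, the suffix after <N> is empty, so FOLLOW(<N>) ⊇ FOLLOW(<S>) = {$}. Thus FOLLOW(<N>) = {$}.
FOLLOW(<A>): in <N>->p <A>, the suffix after <A> is empty, so FOLLOW(<A>) ⊇ FOLLOW(<N>) = {$}. Thus FOLLOW(<A>) = {$}.
For <A> -> <S>: FIRST(<S>) = {λ, p, q}, so it goes in M[<A>, t] for t ∈ {p, q}; since λ ∈ FIRST, also for every t ∈ FOLLOW(<A>) = {$}.
For <A> -> w: FIRST(w) = {w}, so it goes in M[<A>, t] for t ∈ {w}.

<A> -> <S>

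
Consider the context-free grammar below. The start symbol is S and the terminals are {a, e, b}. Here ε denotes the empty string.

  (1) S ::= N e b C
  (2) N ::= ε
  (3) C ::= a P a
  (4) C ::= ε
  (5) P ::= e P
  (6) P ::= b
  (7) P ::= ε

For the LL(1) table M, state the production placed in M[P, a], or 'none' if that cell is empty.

P ::= ε

FIRST(N) = {ε}
FIRST(C) = {ε, a}
FIRST(P) = {ε, b, e}
FIRST(S) = {e}  (via N e b C)
FOLLOW(S) includes $ since S is the start symbol.
FOLLOW(P): in C::=a P a, P is followed by a with FIRST {a}; in P::=e P, the suffix after P is empty (adds nothing new). Thus FOLLOW(P) = {a}.
For P ::= e P: FIRST(e P) = {e}, so it goes in M[P, t] for t ∈ {e}.
For P ::= b: FIRST(b) = {b}, so it goes in M[P, t] for t ∈ {b}.
For P ::= ε: FIRST(ε) = {ε}, so it goes in M[P, t] for t ∈ {}; since ε ∈ FIRST, also for every t ∈ FOLLOW(P) = {a}.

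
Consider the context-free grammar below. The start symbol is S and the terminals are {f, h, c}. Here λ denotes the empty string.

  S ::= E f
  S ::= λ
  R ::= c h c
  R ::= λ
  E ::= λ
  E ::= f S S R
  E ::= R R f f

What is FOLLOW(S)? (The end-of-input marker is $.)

FIRST(R) = {λ, c}
FIRST(E) = {λ, c, f}  (via R R f f)
FIRST(S) = {λ, c, f}  (via E f)
FOLLOW(S) includes $ since S is the start symbol.
FOLLOW(E): in S::=E f, E is followed by f with FIRST {f}. Thus FOLLOW(E) = {f}.
FOLLOW(S): in E::=f S S R (occurrence 1), S is followed by S R with FIRST {λ, c, f}; in E::=f S S R (occurrence 1), the suffix after S is nullable, so FOLLOW(S) ⊇ FOLLOW(E) = {f}; in E::=f S S R (occurrence 2), S is followed by R with FIRST {λ, c}; in E::=f S S R (occurrence 2), the suffix after S is nullable, so FOLLOW(S) ⊇ FOLLOW(E) = {f}. Thus FOLLOW(S) = {$, c, f}.
FOLLOW(R): in E::=f S S R, the suffix after R is empty, so FOLLOW(R) ⊇ FOLLOW(E) = {f}; in E::=R R f f (occurrence 1), R is followed by R f f with FIRST {c, f}; in E::=R R f f (occurrence 2), R is followed by f f with FIRST {f}. Thus FOLLOW(R) = {c, f}.

{$, c, f}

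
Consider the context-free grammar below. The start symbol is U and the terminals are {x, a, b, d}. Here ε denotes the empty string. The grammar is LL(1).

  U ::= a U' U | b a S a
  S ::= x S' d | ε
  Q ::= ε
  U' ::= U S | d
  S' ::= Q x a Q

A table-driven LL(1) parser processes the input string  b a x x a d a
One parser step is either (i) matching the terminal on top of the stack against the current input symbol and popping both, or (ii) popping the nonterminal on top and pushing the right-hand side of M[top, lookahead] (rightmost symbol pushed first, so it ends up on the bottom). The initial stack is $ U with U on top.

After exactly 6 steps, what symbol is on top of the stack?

Q

     Stack       Input            Action
  1  $ U         b a x x a d a $  expand U ::= b a S a
  2  $ a S a b   b a x x a d a $  match b
  3  $ a S a     a x x a d a $    match a
  4  $ a S       x x a d a $      expand S ::= x S' d
  5  $ a d S' x  x x a d a $      match x
  6  $ a d S'    x a d a $        expand S' ::= Q x a Q
Stack after step 6: $ a d Q a x Q (top = Q).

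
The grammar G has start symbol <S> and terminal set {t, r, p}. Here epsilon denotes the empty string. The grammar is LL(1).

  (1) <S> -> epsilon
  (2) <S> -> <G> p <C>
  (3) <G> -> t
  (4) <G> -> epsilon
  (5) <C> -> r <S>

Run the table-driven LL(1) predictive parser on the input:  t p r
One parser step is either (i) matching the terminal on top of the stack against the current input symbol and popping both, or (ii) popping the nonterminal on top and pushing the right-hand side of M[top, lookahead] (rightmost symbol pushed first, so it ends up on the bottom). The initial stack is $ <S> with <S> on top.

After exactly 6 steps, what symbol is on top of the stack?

     Stack        Input    Action
  1  $ <S>        t p r $  expand <S> -> <G> p <C>
  2  $ <C> p <G>  t p r $  expand <G> -> t
  3  $ <C> p t    t p r $  match t
  4  $ <C> p      p r $    match p
  5  $ <C>        r $      expand <C> -> r <S>
  6  $ <S> r      r $      match r
Stack after step 6: $ <S> (top = <S>).

<S>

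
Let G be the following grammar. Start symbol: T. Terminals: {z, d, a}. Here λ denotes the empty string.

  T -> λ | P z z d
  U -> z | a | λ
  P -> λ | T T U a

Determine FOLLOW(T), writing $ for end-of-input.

FIRST(U) = {λ, a, z}
FIRST(T) = {λ, a, z}  (via P z z d)
FIRST(P) = {λ, a, z}  (via T T U a)
FOLLOW(T) includes $ since T is the start symbol.
FOLLOW(T): in P->T T U a (occurrence 1), T is followed by T U a with FIRST {a, z}; in P->T T U a (occurrence 2), T is followed by U a with FIRST {a, z}. Thus FOLLOW(T) = {$, a, z}.
FOLLOW(U): in P->T T U a, U is followed by a with FIRST {a}. Thus FOLLOW(U) = {a}.
FOLLOW(P): in T->P z z d, P is followed by z z d with FIRST {z}. Thus FOLLOW(P) = {z}.

{$, a, z}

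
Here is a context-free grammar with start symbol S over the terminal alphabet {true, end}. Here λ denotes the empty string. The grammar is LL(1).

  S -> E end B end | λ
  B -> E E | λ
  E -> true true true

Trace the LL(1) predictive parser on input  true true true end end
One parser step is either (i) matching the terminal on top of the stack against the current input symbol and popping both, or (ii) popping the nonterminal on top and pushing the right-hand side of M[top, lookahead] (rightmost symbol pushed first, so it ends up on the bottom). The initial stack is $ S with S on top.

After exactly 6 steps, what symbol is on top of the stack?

B

     Stack                       Input                     Action
  1  $ S                         true true true end end $  expand S -> E end B end
  2  $ end B end E               true true true end end $  expand E -> true true true
  3  $ end B end true true true  true true true end end $  match true
  4  $ end B end true true       true true end end $       match true
  5  $ end B end true            true end end $            match true
  6  $ end B end                 end end $                 match end
Stack after step 6: $ end B (top = B).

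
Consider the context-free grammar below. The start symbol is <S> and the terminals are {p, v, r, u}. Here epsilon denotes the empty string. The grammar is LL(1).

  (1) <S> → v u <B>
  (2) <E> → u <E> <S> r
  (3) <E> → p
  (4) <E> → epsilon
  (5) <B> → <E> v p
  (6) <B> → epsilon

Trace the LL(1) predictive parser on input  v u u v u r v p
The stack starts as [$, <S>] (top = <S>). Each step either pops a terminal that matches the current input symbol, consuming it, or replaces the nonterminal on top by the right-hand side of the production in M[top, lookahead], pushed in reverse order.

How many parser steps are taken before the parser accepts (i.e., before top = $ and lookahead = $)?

14

      Stack              Input              Action
   1  $ <S>              v u u v u r v p $  expand <S> → v u <B>
   2  $ <B> u v          v u u v u r v p $  match v
   3  $ <B> u            u u v u r v p $    match u
   4  $ <B>              u v u r v p $      expand <B> → <E> v p
   5  $ p v <E>          u v u r v p $      expand <E> → u <E> <S> r
   6  $ p v r <S> <E> u  u v u r v p $      match u
   7  $ p v r <S> <E>    v u r v p $        expand <E> → epsilon
   8  $ p v r <S>        v u r v p $        expand <S> → v u <B>
   9  $ p v r <B> u v    v u r v p $        match v
  10  $ p v r <B> u      u r v p $          match u
  11  $ p v r <B>        r v p $            expand <B> → epsilon
  12  $ p v r            r v p $            match r
  13  $ p v              v p $              match v
  14  $ p                p $                match p
Accept reached after 14 steps.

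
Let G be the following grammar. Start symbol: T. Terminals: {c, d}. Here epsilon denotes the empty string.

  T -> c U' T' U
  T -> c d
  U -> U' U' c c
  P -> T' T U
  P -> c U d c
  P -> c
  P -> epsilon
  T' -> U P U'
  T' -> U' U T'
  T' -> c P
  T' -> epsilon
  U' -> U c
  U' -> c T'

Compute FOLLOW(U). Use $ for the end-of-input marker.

{$, c, d}

FIRST(T): from T->c U' T' U we get {c}; from T->c d we get {c}. So FIRST(T) = {c}.
FIRST(U): from U->U' U' c c we get {c}. So FIRST(U) = {c}.
FIRST(U'): from U'->U c we get {c}; from U'->c T' we get {c}. So FIRST(U') = {c}.
FIRST(T'): from T'->U P U' we get {c}; from T'->U' U T' we get {c}; from T'->c P we get {c}; from T'->epsilon we get {epsilon}. So FIRST(T') = {epsilon, c}.
FIRST(P): from P->T' T U we get {c}; from P->c U d c we get {c}; from P->c we get {c}; from P->epsilon we get {epsilon}. So FIRST(P) = {epsilon, c}.
FOLLOW(T) includes $ since T is the start symbol.
FOLLOW(T): in P->T' T U, T is followed by U with FIRST {c}. Thus FOLLOW(T) = {$, c}.
FOLLOW(U): in T->c U' T' U, the suffix after U is empty, so FOLLOW(U) ⊇ FOLLOW(T) = {$, c}; in P->T' T U, the suffix after U is empty, so FOLLOW(U) ⊇ FOLLOW(P) = {c}; in P->c U d c, U is followed by d c with FIRST {d}; in T'->U P U', U is followed by P U' with FIRST {c}; in T'->U' U T', U is followed by T' with FIRST {epsilon, c}; in T'->U' U T', the suffix after U is nullable, so FOLLOW(U) ⊇ FOLLOW(T') = {c}; in U'->U c, U is followed by c with FIRST {c}. Thus FOLLOW(U) = {$, c, d}.
FOLLOW(P): in T'->U P U', P is followed by U' with FIRST {c}; in T'->c P, the suffix after P is empty, so FOLLOW(P) ⊇ FOLLOW(T') = {c}. Thus FOLLOW(P) = {c}.
FOLLOW(T'): in T->c U' T' U, T' is followed by U with FIRST {c}; in P->T' T U, T' is followed by T U with FIRST {c}; in T'->U' U T', the suffix after T' is empty (adds nothing new); in U'->c T', the suffix after T' is empty, so FOLLOW(T') ⊇ FOLLOW(U') = {c}. Thus FOLLOW(T') = {c}.
FOLLOW(U'): in T->c U' T' U, U' is followed by T' U with FIRST {c}; in U->U' U' c c (occurrence 1), U' is followed by U' c c with FIRST {c}; in U->U' U' c c (occurrence 2), U' is followed by c c with FIRST {c}; in T'->U P U', the suffix after U' is empty, so FOLLOW(U') ⊇ FOLLOW(T') = {c}; in T'->U' U T', U' is followed by U T' with FIRST {c}. Thus FOLLOW(U') = {c}.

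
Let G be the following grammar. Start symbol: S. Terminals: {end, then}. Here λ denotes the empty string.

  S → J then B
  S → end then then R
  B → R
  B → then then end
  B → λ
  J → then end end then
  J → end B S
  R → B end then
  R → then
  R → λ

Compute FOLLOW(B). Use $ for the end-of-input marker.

{$, end, then}

FIRST(J): from J→then end end then we get {then}; from J→end B S we get {end}. So FIRST(J) = {end, then}.
FIRST(S): from S→J then B we get {end, then}; from S→end then then R we get {end}. So FIRST(S) = {end, then}.
FIRST(B): from B→R we get {λ, end, then}; from B→then then end we get {then}; from B→λ we get {λ}. So FIRST(B) = {λ, end, then}.
FIRST(R): from R→B end then we get {end, then}; from R→then we get {then}; from R→λ we get {λ}. So FIRST(R) = {λ, end, then}.
FOLLOW(S) includes $ since S is the start symbol.
FOLLOW(J): in S→J then B, J is followed by then B with FIRST {then}. Thus FOLLOW(J) = {then}.
FOLLOW(S): in J→end B S, the suffix after S is empty, so FOLLOW(S) ⊇ FOLLOW(J) = {then}. Thus FOLLOW(S) = {$, then}.
FOLLOW(B): in S→J then B, the suffix after B is empty, so FOLLOW(B) ⊇ FOLLOW(S) = {$, then}; in J→end B S, B is followed by S with FIRST {end, then}; in R→B end then, B is followed by end then with FIRST {end}. Thus FOLLOW(B) = {$, end, then}.
FOLLOW(R): in S→end then then R, the suffix after R is empty, so FOLLOW(R) ⊇ FOLLOW(S) = {$, then}; in B→R, the suffix after R is empty, so FOLLOW(R) ⊇ FOLLOW(B) = {$, end, then}. Thus FOLLOW(R) = {$, end, then}.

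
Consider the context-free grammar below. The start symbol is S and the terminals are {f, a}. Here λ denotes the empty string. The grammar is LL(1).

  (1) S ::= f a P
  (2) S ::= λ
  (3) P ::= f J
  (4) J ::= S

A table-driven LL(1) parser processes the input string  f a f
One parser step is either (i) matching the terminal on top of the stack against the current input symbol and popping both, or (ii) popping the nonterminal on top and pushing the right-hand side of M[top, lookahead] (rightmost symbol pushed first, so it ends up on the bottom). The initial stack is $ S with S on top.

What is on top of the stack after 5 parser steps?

     Stack    Input    Action
  1  $ S      f a f $  expand S ::= f a P
  2  $ P a f  f a f $  match f
  3  $ P a    a f $    match a
  4  $ P      f $      expand P ::= f J
  5  $ J f    f $      match f
Stack after step 5: $ J (top = J).

J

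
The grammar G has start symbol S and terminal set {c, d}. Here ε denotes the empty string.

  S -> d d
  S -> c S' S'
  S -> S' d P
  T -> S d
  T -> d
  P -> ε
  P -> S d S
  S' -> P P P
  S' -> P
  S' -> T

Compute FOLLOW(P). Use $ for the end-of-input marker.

FIRST(S): from S->d d we get {d}; from S->c S' S' we get {c}; from S->S' d P we get {c, d}. So FIRST(S) = {c, d}.
FIRST(T): from T->S d we get {c, d}; from T->d we get {d}. So FIRST(T) = {c, d}.
FIRST(P): from P->ε we get {ε}; from P->S d S we get {c, d}. So FIRST(P) = {ε, c, d}.
FIRST(S'): from S'->P P P we get {ε, c, d}; from S'->P we get {ε, c, d}; from S'->T we get {c, d}. So FIRST(S') = {ε, c, d}.
FOLLOW(S) includes $ since S is the start symbol.
FOLLOW(S): in T->S d, S is followed by d with FIRST {d}; in P->S d S (occurrence 1), S is followed by d S with FIRST {d}; in P->S d S (occurrence 2), the suffix after S is empty, so FOLLOW(S) ⊇ FOLLOW(P) = {$, c, d}. Thus FOLLOW(S) = {$, c, d}.
FOLLOW(S'): in S->c S' S' (occurrence 1), S' is followed by S' with FIRST {ε, c, d}; in S->c S' S' (occurrence 1), the suffix after S' is nullable, so FOLLOW(S') ⊇ FOLLOW(S) = {$, c, d}; in S->c S' S' (occurrence 2), the suffix after S' is empty, so FOLLOW(S') ⊇ FOLLOW(S) = {$, c, d}; in S->S' d P, S' is followed by d P with FIRST {d}. Thus FOLLOW(S') = {$, c, d}.
FOLLOW(T): in S'->T, the suffix after T is empty, so FOLLOW(T) ⊇ FOLLOW(S') = {$, c, d}. Thus FOLLOW(T) = {$, c, d}.
FOLLOW(P): in S->S' d P, the suffix after P is empty, so FOLLOW(P) ⊇ FOLLOW(S) = {$, c, d}; in S'->P P P (occurrence 1), P is followed by P P with FIRST {ε, c, d}; in S'->P P P (occurrence 1), the suffix after P is nullable, so FOLLOW(P) ⊇ FOLLOW(S') = {$, c, d}; in S'->P P P (occurrence 2), P is followed by P with FIRST {ε, c, d}; in S'->P P P (occurrence 2), the suffix after P is nullable, so FOLLOW(P) ⊇ FOLLOW(S') = {$, c, d}; in S'->P P P (occurrence 3), the suffix after P is empty, so FOLLOW(P) ⊇ FOLLOW(S') = {$, c, d}; in S'->P, the suffix after P is empty, so FOLLOW(P) ⊇ FOLLOW(S') = {$, c, d}. Thus FOLLOW(P) = {$, c, d}.

{$, c, d}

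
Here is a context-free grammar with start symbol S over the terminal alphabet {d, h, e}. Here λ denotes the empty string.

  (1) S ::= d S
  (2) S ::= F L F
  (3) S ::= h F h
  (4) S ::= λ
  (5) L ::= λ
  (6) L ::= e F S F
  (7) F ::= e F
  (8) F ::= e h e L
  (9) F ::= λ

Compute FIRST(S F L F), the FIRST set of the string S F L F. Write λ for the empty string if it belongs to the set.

FIRST(L) = {λ, e}
FIRST(F) = {λ, e}
FIRST(S) = {λ, d, e, h}  (via F L F)
FIRST(S F L F): take FIRST of each symbol in turn, carrying on past any symbol whose FIRST contains λ; result {λ, d, e, h}.

{λ, d, e, h}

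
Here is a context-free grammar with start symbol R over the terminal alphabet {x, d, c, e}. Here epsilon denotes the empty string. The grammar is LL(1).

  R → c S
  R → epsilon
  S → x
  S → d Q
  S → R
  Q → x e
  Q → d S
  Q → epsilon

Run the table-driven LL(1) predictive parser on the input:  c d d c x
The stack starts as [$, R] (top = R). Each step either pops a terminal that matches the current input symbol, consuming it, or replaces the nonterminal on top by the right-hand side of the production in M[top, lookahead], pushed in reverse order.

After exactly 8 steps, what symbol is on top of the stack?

     Stack  Input        Action
  1  $ R    c d d c x $  expand R → c S
  2  $ S c  c d d c x $  match c
  3  $ S    d d c x $    expand S → d Q
  4  $ Q d  d d c x $    match d
  5  $ Q    d c x $      expand Q → d S
  6  $ S d  d c x $      match d
  7  $ S    c x $        expand S → R
  8  $ R    c x $        expand R → c S
Stack after step 8: $ S c (top = c).

c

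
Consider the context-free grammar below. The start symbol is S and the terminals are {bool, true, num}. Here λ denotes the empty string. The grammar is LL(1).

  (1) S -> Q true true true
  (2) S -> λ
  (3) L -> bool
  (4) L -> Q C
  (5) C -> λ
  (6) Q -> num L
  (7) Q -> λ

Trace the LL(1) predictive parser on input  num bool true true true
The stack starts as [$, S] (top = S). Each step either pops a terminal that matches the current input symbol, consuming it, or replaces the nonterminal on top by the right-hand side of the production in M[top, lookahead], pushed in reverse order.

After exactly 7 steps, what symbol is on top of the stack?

step 1: stack=$ S  input=num bool true true true $  — expand S -> Q true true true
step 2: stack=$ true true true Q  input=num bool true true true $  — expand Q -> num L
step 3: stack=$ true true true L num  input=num bool true true true $  — match num
step 4: stack=$ true true true L  input=bool true true true $  — expand L -> bool
step 5: stack=$ true true true bool  input=bool true true true $  — match bool
step 6: stack=$ true true true  input=true true true $  — match true
step 7: stack=$ true true  input=true true $  — match true
Stack after step 7: $ true (top = true).

true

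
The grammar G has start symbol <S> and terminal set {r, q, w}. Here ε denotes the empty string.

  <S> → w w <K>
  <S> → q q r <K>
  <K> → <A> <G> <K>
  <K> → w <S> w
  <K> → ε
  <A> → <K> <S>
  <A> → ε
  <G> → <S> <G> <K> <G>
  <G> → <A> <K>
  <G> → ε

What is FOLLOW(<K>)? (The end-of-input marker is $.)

{$, q, w}

FIRST(<S>): from <S>→w w <K> we get {w}; from <S>→q q r <K> we get {q}. So FIRST(<S>) = {q, w}.
FIRST(<K>): from <K>→<A> <G> <K> we get {ε, q, w}; from <K>→w <S> w we get {w}; from <K>→ε we get {ε}. So FIRST(<K>) = {ε, q, w}.
FIRST(<A>): from <A>→<K> <S> we get {q, w}; from <A>→ε we get {ε}. So FIRST(<A>) = {ε, q, w}.
FIRST(<G>): from <G>→<S> <G> <K> <G> we get {q, w}; from <G>→<A> <K> we get {ε, q, w}; from <G>→ε we get {ε}. So FIRST(<G>) = {ε, q, w}.
FOLLOW(<S>) includes $ since <S> is the start symbol.
FOLLOW(<S>): in <K>→w <S> w, <S> is followed by w with FIRST {w}; in <A>→<K> <S>, the suffix after <S> is empty, so FOLLOW(<S>) ⊇ FOLLOW(<A>) = {$, q, w}; in <G>→<S> <G> <K> <G>, <S> is followed by <G> <K> <G> with FIRST {ε, q, w}; in <G>→<S> <G> <K> <G>, the suffix after <S> is nullable, so FOLLOW(<S>) ⊇ FOLLOW(<G>) = {$, q, w}. Thus FOLLOW(<S>) = {$, q, w}.
FOLLOW(<K>): in <S>→w w <K>, the suffix after <K> is empty, so FOLLOW(<K>) ⊇ FOLLOW(<S>) = {$, q, w}; in <S>→q q r <K>, the suffix after <K> is empty, so FOLLOW(<K>) ⊇ FOLLOW(<S>) = {$, q, w}; in <K>→<A> <G> <K>, the suffix after <K> is empty (adds nothing new); in <A>→<K> <S>, <K> is followed by <S> with FIRST {q, w}; in <G>→<S> <G> <K> <G>, <K> is followed by <G> with FIRST {ε, q, w}; in <G>→<S> <G> <K> <G>, the suffix after <K> is nullable, so FOLLOW(<K>) ⊇ FOLLOW(<G>) = {$, q, w}; in <G>→<A> <K>, the suffix after <K> is empty, so FOLLOW(<K>) ⊇ FOLLOW(<G>) = {$, q, w}. Thus FOLLOW(<K>) = {$, q, w}.
FOLLOW(<G>): in <K>→<A> <G> <K>, <G> is followed by <K> with FIRST {ε, q, w}; in <K>→<A> <G> <K>, the suffix after <G> is nullable, so FOLLOW(<G>) ⊇ FOLLOW(<K>) = {$, q, w}; in <G>→<S> <G> <K> <G> (occurrence 1), <G> is followed by <K> <G> with FIRST {ε, q, w}; in <G>→<S> <G> <K> <G> (occurrence 1), the suffix after <G> is nullable (adds nothing new); in <G>→<S> <G> <K> <G> (occurrence 2), the suffix after <G> is empty (adds nothing new). Thus FOLLOW(<G>) = {$, q, w}.
FOLLOW(<A>): in <K>→<A> <G> <K>, <A> is followed by <G> <K> with FIRST {ε, q, w}; in <K>→<A> <G> <K>, the suffix after <A> is nullable, so FOLLOW(<A>) ⊇ FOLLOW(<K>) = {$, q, w}; in <G>→<A> <K>, <A> is followed by <K> with FIRST {ε, q, w}; in <G>→<A> <K>, the suffix after <A> is nullable, so FOLLOW(<A>) ⊇ FOLLOW(<G>) = {$, q, w}. Thus FOLLOW(<A>) = {$, q, w}.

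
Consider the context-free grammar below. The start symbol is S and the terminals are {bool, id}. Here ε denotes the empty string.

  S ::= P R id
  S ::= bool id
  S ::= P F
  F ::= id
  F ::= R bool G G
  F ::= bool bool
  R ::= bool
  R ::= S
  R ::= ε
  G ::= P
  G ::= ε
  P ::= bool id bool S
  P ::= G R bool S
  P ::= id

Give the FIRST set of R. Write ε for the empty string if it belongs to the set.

FIRST(S): from S::=P R id we get {bool, id}; from S::=bool id we get {bool}; from S::=P F we get {bool, id}. So FIRST(S) = {bool, id}.
FIRST(R): from R::=bool we get {bool}; from R::=S we get {bool, id}; from R::=ε we get {ε}. So FIRST(R) = {ε, bool, id}.
FIRST(F): from F::=id we get {id}; from F::=R bool G G we get {bool, id}; from F::=bool bool we get {bool}. So FIRST(F) = {bool, id}.
FIRST(G): from G::=P we get {bool, id}; from G::=ε we get {ε}. So FIRST(G) = {ε, bool, id}.
FIRST(P): from P::=bool id bool S we get {bool}; from P::=G R bool S we get {bool, id}; from P::=id we get {id}. So FIRST(P) = {bool, id}.

{ε, bool, id}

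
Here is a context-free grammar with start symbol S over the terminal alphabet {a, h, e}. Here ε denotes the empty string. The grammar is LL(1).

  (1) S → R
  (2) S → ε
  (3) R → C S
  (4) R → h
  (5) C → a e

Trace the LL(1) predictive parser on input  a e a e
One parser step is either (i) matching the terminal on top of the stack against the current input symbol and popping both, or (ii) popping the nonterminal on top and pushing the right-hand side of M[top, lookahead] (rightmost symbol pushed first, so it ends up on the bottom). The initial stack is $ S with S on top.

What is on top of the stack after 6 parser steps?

     Stack    Input      Action
  1  $ S      a e a e $  expand S → R
  2  $ R      a e a e $  expand R → C S
  3  $ S C    a e a e $  expand C → a e
  4  $ S e a  a e a e $  match a
  5  $ S e    e a e $    match e
  6  $ S      a e $      expand S → R
Stack after step 6: $ R (top = R).

R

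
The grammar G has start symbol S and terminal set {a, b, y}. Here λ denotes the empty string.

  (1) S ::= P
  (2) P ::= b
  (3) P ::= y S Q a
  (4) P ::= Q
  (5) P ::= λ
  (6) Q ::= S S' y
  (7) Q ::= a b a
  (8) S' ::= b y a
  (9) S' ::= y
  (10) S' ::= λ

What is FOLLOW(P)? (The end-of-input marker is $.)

{$, a, b, y}

FIRST(S'): from S'::=b y a we get {b}; from S'::=y we get {y}; from S'::=λ we get {λ}. So FIRST(S') = {λ, b, y}.
FIRST(S): from S::=P we get {λ, a, b, y}. So FIRST(S) = {λ, a, b, y}.
FIRST(Q): from Q::=S S' y we get {a, b, y}; from Q::=a b a we get {a}. So FIRST(Q) = {a, b, y}.
FIRST(P): from P::=b we get {b}; from P::=y S Q a we get {y}; from P::=Q we get {a, b, y}; from P::=λ we get {λ}. So FIRST(P) = {λ, a, b, y}.
FOLLOW(S) includes $ since S is the start symbol.
FOLLOW(S): in P::=y S Q a, S is followed by Q a with FIRST {a, b, y}; in Q::=S S' y, S is followed by S' y with FIRST {b, y}. Thus FOLLOW(S) = {$, a, b, y}.
FOLLOW(P): in S::=P, the suffix after P is empty, so FOLLOW(P) ⊇ FOLLOW(S) = {$, a, b, y}. Thus FOLLOW(P) = {$, a, b, y}.
FOLLOW(Q): in P::=y S Q a, Q is followed by a with FIRST {a}; in P::=Q, the suffix after Q is empty, so FOLLOW(Q) ⊇ FOLLOW(P) = {$, a, b, y}. Thus FOLLOW(Q) = {$, a, b, y}.
FOLLOW(S'): in Q::=S S' y, S' is followed by y with FIRST {y}. Thus FOLLOW(S') = {y}.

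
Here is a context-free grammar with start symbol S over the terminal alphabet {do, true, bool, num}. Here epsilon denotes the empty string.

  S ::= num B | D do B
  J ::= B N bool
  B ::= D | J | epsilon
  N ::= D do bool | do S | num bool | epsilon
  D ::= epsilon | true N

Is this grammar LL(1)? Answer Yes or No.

No

FIRST(S) = {do, num, true}
FIRST(J) = {bool, do, num, true}
FIRST(B) = {epsilon, bool, do, num, true}
FIRST(N) = {epsilon, do, num, true}
FIRST(D) = {epsilon, true}
FOLLOW(S) = {$, bool, do, num, true}
FOLLOW(J) = {$, bool, do, num, true}
FOLLOW(B) = {$, bool, do, num, true}
FOLLOW(N) = {$, bool, do, num, true}
FOLLOW(D) = {$, bool, do, num, true}
Cell M[B, $] receives both B ::= D and B ::= epsilon — the grammar is not LL(1).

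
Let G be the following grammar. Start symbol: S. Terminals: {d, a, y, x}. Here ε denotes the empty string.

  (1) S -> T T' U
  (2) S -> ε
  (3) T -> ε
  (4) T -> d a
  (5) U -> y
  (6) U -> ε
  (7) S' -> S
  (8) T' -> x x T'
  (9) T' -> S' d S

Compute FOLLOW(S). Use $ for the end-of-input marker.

FIRST(T): from T->ε we get {ε}; from T->d a we get {d}. So FIRST(T) = {ε, d}.
FIRST(U): from U->y we get {y}; from U->ε we get {ε}. So FIRST(U) = {ε, y}.
FIRST(S): from S->T T' U we get {d, x}; from S->ε we get {ε}. So FIRST(S) = {ε, d, x}.
FIRST(S'): from S'->S we get {ε, d, x}. So FIRST(S') = {ε, d, x}.
FIRST(T'): from T'->x x T' we get {x}; from T'->S' d S we get {d, x}. So FIRST(T') = {d, x}.
FOLLOW(S) includes $ since S is the start symbol.
FOLLOW(T): in S->T T' U, T is followed by T' U with FIRST {d, x}. Thus FOLLOW(T) = {d, x}.
FOLLOW(S'): in T'->S' d S, S' is followed by d S with FIRST {d}. Thus FOLLOW(S') = {d}.
FOLLOW(S): in S'->S, the suffix after S is empty, so FOLLOW(S) ⊇ FOLLOW(S') = {d}; in T'->S' d S, the suffix after S is empty, so FOLLOW(S) ⊇ FOLLOW(T') = {$, d, y}. Thus FOLLOW(S) = {$, d, y}.
FOLLOW(U): in S->T T' U, the suffix after U is empty, so FOLLOW(U) ⊇ FOLLOW(S) = {$, d, y}. Thus FOLLOW(U) = {$, d, y}.
FOLLOW(T'): in S->T T' U, T' is followed by U with FIRST {ε, y}; in S->T T' U, the suffix after T' is nullable, so FOLLOW(T') ⊇ FOLLOW(S) = {$, d, y}; in T'->x x T', the suffix after T' is empty (adds nothing new). Thus FOLLOW(T') = {$, d, y}.

{$, d, y}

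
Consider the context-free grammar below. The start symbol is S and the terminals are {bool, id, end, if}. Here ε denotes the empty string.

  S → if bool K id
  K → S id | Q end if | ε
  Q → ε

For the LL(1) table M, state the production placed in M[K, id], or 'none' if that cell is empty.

FIRST(S): from S→if bool K id we get {if}. So FIRST(S) = {if}.
FIRST(Q): from Q→ε we get {ε}. So FIRST(Q) = {ε}.
FIRST(K): from K→S id we get {if}; from K→Q end if we get {end}; from K→ε we get {ε}. So FIRST(K) = {ε, end, if}.
FOLLOW(S) includes $ since S is the start symbol.
FOLLOW(K): in S→if bool K id, K is followed by id with FIRST {id}. Thus FOLLOW(K) = {id}.
For K → S id: FIRST(S id) = {if}, so it goes in M[K, t] for t ∈ {if}.
For K → Q end if: FIRST(Q end if) = {end}, so it goes in M[K, t] for t ∈ {end}.
For K → ε: FIRST(ε) = {ε}, so it goes in M[K, t] for t ∈ {}; since ε ∈ FIRST, also for every t ∈ FOLLOW(K) = {id}.

K → ε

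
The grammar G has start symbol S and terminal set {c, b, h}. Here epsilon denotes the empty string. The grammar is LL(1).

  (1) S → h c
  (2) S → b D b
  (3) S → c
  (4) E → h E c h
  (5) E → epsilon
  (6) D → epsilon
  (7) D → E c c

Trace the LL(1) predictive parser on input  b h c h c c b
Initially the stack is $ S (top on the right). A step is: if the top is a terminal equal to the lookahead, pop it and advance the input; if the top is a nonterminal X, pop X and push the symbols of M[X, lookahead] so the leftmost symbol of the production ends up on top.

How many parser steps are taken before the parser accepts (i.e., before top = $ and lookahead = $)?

11

step 1: stack=$ S  input=b h c h c c b $  — expand S → b D b
step 2: stack=$ b D b  input=b h c h c c b $  — match b
step 3: stack=$ b D  input=h c h c c b $  — expand D → E c c
step 4: stack=$ b c c E  input=h c h c c b $  — expand E → h E c h
step 5: stack=$ b c c h c E h  input=h c h c c b $  — match h
step 6: stack=$ b c c h c E  input=c h c c b $  — expand E → epsilon
step 7: stack=$ b c c h c  input=c h c c b $  — match c
step 8: stack=$ b c c h  input=h c c b $  — match h
step 9: stack=$ b c c  input=c c b $  — match c
step 10: stack=$ b c  input=c b $  — match c
step 11: stack=$ b  input=b $  — match b
Accept reached after 11 steps.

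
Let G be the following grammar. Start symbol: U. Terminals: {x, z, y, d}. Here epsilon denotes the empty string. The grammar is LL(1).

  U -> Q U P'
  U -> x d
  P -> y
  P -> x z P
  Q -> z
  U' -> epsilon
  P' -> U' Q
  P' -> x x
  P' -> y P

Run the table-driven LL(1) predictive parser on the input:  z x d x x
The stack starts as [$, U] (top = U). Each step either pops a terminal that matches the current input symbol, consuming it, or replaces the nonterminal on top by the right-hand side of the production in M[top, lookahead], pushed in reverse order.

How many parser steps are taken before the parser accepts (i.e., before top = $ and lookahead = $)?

9

step 1: stack=$ U  input=z x d x x $  — expand U -> Q U P'
step 2: stack=$ P' U Q  input=z x d x x $  — expand Q -> z
step 3: stack=$ P' U z  input=z x d x x $  — match z
step 4: stack=$ P' U  input=x d x x $  — expand U -> x d
step 5: stack=$ P' d x  input=x d x x $  — match x
step 6: stack=$ P' d  input=d x x $  — match d
step 7: stack=$ P'  input=x x $  — expand P' -> x x
step 8: stack=$ x x  input=x x $  — match x
step 9: stack=$ x  input=x $  — match x
Accept reached after 9 steps.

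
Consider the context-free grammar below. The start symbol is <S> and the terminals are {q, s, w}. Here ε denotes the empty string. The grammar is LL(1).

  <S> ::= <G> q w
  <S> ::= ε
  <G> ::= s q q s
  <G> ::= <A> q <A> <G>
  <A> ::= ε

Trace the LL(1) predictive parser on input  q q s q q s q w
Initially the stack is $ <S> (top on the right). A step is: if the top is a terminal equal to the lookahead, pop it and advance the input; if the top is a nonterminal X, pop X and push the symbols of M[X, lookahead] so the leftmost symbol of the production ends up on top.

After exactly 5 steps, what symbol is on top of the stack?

<G>

step 1: stack=$ <S>  input=q q s q q s q w $  — expand <S> ::= <G> q w
step 2: stack=$ w q <G>  input=q q s q q s q w $  — expand <G> ::= <A> q <A> <G>
step 3: stack=$ w q <G> <A> q <A>  input=q q s q q s q w $  — expand <A> ::= ε
step 4: stack=$ w q <G> <A> q  input=q q s q q s q w $  — match q
step 5: stack=$ w q <G> <A>  input=q s q q s q w $  — expand <A> ::= ε
Stack after step 5: $ w q <G> (top = <G>).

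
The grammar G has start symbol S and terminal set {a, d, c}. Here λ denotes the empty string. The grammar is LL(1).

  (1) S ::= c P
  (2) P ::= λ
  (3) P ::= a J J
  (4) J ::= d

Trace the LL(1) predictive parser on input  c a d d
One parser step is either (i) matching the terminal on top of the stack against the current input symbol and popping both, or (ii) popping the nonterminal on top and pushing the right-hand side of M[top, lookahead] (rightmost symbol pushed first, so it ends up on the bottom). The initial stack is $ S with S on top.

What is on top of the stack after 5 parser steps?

     Stack    Input      Action
  1  $ S      c a d d $  expand S ::= c P
  2  $ P c    c a d d $  match c
  3  $ P      a d d $    expand P ::= a J J
  4  $ J J a  a d d $    match a
  5  $ J J    d d $      expand J ::= d
Stack after step 5: $ J d (top = d).

d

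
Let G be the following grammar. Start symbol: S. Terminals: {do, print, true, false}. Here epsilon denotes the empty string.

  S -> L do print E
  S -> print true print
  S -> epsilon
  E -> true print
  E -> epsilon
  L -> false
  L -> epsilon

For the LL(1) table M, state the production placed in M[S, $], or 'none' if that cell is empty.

FIRST(E): from E->true print we get {true}; from E->epsilon we get {epsilon}. So FIRST(E) = {epsilon, true}.
FIRST(L): from L->false we get {false}; from L->epsilon we get {epsilon}. So FIRST(L) = {epsilon, false}.
FIRST(S): from S->L do print E we get {do, false}; from S->print true print we get {print}; from S->epsilon we get {epsilon}. So FIRST(S) = {epsilon, do, false, print}.
FOLLOW(S) includes $ since S is the start symbol.
FOLLOW(S): S appears on no right-hand side. Thus FOLLOW(S) = {$}.
For S -> L do print E: FIRST(L do print E) = {do, false}, so it goes in M[S, t] for t ∈ {do, false}.
For S -> print true print: FIRST(print true print) = {print}, so it goes in M[S, t] for t ∈ {print}.
For S -> epsilon: FIRST(epsilon) = {epsilon}, so it goes in M[S, t] for t ∈ {}; since epsilon ∈ FIRST, also for every t ∈ FOLLOW(S) = {$}.

S -> epsilon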